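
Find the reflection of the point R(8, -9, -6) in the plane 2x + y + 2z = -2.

n = (2, 1, 2), |n|² = 9, n·R − (-2) = -3, so t = -3/9 = -1/3.
Foot F = R − (-1/3)·n = (26/3, -26/3, -16/3); the reflection is 2F − R = (28/3, -25/3, -14/3).

(28/3, -25/3, -14/3)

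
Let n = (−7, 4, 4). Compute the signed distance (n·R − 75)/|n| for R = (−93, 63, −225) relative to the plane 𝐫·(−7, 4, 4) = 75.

-8

n·R − 75 = -72.
|n| = 9, so the signed distance is -72/9 = -8.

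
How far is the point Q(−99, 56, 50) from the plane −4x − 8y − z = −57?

5

Normal vector n = (−4, −8, −1), and n·(−99, 56, 50) − (−57) = −45.
|n| = √(16 + 64 + 1) = 9, so the distance is |-45|/9 = 5.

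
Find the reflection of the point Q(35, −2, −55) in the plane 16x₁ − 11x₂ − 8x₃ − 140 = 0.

(-29, 42, -23)

n = (16, −11, −8), |n|² = 441, n·Q − 140 = 882, so t = 882/441 = 2.
Foot F = Q − 2·n = (3, 20, −39); the reflection is 2F − Q = (−29, 42, −23).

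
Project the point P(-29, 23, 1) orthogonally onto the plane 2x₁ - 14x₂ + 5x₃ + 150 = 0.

(-27, 9, 6)

n = (2, -14, 5), |n|² = 225, and n·P − (-150) = -225.
t = -225/225 = -1, so the foot is P − t·n = (-29, 23, 1) − (-1)·(2, -14, 5) = (-27, 9, 6).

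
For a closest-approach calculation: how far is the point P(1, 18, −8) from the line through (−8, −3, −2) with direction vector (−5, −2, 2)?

3√29

Direction vector d = (−5, −2, 2).
AP = (9, 21, −6); AP·d = -99, |AP|² = 558, |d|² = 33.
distance² = |AP|² − (AP·d)²/|d|² = 558 − 9801/33 = 261, so the distance is 3√29.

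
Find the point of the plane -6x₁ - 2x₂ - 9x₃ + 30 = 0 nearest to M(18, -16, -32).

n = (-6, -2, -9), |n|² = 121, and n·M − (-30) = 242.
t = 242/121 = 2, so the foot is M − t·n = (18, -16, -32) − 2·(-6, -2, -9) = (30, -12, -14).

(30, -12, -14)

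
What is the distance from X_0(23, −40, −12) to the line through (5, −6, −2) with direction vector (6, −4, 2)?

6√19

Direction vector d = (6, −4, 2).
AP = (18, −34, −10); AP·d = 224, |AP|² = 1580, |d|² = 56.
distance² = |AP|² − (AP·d)²/|d|² = 1580 − 50176/56 = 684, so the distance is 6√19.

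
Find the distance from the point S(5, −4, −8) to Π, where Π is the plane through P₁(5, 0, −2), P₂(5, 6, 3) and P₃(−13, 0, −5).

P₁P₂ = (0, 6, 5) and P₁P₃ = (−18, 0, −3), so a normal is n = P₁P₂ × P₁P₃ = (−18, −90, 108).
Then n·(5, −4, −8) − (−306) = −288.
|n| = √(324 + 8100 + 11664) = 18√62, so the distance is |-288|/(18√62) = 16/√62.

16/√62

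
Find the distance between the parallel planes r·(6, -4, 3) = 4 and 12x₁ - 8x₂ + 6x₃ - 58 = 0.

Divide the second equation by 2 to match normals: 6x₁ - 4x₂ + 3x₃ = 29.
With common normal n = (6, -4, 3) (|n| = √61), the distance is |4 − 29|/|n| = 25/√61 = 25√61/61.

25√61/61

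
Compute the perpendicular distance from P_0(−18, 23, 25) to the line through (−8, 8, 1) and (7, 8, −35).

15

A direction vector is d = (15, 0, −36).
AP = (−10, 15, 24); AP·d = -1014, |AP|² = 901, |d|² = 1521.
distance² = |AP|² − (AP·d)²/|d|² = 901 − 1028196/1521 = 225, so the distance is 15.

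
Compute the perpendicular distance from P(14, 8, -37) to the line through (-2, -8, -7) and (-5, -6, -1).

2√157

A direction vector is d = (-3, 2, 6).
AP = (16, 16, -30), and AP × d = (156, -6, 80).
|AP × d|² = 30772 and |d|² = 49, so the distance is √(30772/49) = √628 = 2√157.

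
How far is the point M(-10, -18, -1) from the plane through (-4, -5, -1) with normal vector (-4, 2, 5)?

The plane has equation n·(r − (-4, -5, -1)) = 0, i.e. n·r = 1.
Then n·(-10, -18, -1) - 1 = -2.
|n| = √(16 + 4 + 25) = 3√5, so the distance is |-2|/(3√5) = 2/(3√5).

2√5/15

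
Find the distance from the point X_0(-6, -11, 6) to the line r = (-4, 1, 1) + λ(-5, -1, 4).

Direction vector d = (-5, -1, 4).
AP = (-2, -12, 5), and AP × d = (-43, -17, -58).
|AP × d|² = 5502 and |d|² = 42, so the distance is √(5502/42) = √131.

√131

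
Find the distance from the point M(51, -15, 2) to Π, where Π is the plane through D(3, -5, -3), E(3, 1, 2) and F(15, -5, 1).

DE = (0, 6, 5) and DF = (12, 0, 4), so a normal is n = DE × DF = (24, 60, -72).
d = |24·51 + 60·(-15) + (-72)·2 − (-12)| / √(576 + 3600 + 5184) = |192| / (12√65) = 16√65/65.

16√65/65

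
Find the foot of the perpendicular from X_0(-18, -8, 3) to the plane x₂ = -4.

(-18, -4, 3)

The perpendicular from X_0 has direction n = (0, 1, 0): r = (-18, -8, 3) + t(0, 1, 0).
Substitute into the plane: n·(X_0 + tn) = -4 gives -8 + 1t = -4, so t = 4.
Foot = (-18, -8, 3) + 4·(0, 1, 0) = (-18, -4, 3).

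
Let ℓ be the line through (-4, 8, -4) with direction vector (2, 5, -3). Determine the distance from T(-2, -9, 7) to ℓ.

6√2

Direction vector d = (2, 5, -3).
AP = (2, -17, 11); AP·d = -114, |AP|² = 414, |d|² = 38.
distance² = |AP|² − (AP·d)²/|d|² = 414 − 12996/38 = 72, so the distance is 6√2.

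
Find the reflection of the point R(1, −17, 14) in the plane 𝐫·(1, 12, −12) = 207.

n = (1, 12, −12), |n|² = 289, n·R − 207 = -578, so t = -578/289 = -2.
Foot F = R − (-2)·n = (3, 7, −10); the reflection is 2F − R = (5, 31, −34).

(5, 31, -34)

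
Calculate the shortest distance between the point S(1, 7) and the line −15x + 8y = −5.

d = |(-15)·1 + 8·7 − (-5)| / √(225 + 64) = |46|/17 = 46/17.

46/17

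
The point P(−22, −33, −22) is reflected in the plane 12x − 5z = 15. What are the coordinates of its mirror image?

n = (12, 0, −5), |n|² = 169, n·P − 15 = -169, so t = -169/169 = -1.
Foot F = P − (-1)·n = (−10, −33, −27); the reflection is 2F − P = (2, −33, −32).

(2, -33, -32)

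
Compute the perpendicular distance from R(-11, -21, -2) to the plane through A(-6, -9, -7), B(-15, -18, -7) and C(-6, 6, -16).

AB = (-9, -9, 0) and AC = (0, 15, -9), so a normal is n = AB × AC = (81, -81, -135).
d = |81·(-11) + (-81)·(-21) + (-135)·(-2) − 1188| / √(6561 + 6561 + 18225) = |-108| / (27√43) = 4/√43.

4/√43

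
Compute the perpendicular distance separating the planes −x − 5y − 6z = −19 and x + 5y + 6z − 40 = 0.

Divide the second equation by -1 to match normals: −x − 5y − 6z = -40.
Both planes have normal n = (−1, −5, −6), |n| = √62. Any point on the first plane is at distance |(-40) − (-19)|/|n| = 21/√62 from the second.

21/√62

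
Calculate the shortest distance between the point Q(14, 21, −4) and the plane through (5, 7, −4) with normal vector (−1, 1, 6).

The plane has equation n·(r − (5, 7, −4)) = 0, i.e. n·r = -22.
n = (−1, 1, 6); n·P − (-22) = 5; |n| = √38; distance = 5/√38 = 5√38/38.

5√38/38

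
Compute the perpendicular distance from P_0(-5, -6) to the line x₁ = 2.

7

The normal to the line is n = (1, 0) with |n| = 1.
|n·P_0 − 2| = |-5 − 2| = 7, so the distance is 7/1 = 7.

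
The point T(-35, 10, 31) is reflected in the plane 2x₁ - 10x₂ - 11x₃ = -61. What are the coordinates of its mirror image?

n = (2, -10, -11), |n|² = 225, n·T − (-61) = -450, so t = -450/225 = -2.
Foot F = T − (-2)·n = (-31, -10, 9); the reflection is 2F − T = (-27, -30, -13).

(-27, -30, -13)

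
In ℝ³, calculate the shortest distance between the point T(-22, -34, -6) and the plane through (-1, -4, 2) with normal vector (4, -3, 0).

6/5

The plane has equation n·(r − (-1, -4, 2)) = 0, i.e. n·r = 8.
n = (4, -3, 0); n·P − 8 = 6; |n| = 5; distance = 6/5.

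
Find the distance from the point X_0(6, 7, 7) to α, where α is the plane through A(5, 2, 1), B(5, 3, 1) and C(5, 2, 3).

AB = (0, 1, 0) and AC = (0, 0, 2), so a normal is n = AB × AC = (2, 0, 0).
Then n·(6, 7, 7) - 10 = 2.
|n| = √(4 + 0 + 0) = 2, so the distance is |2|/2 = 1.

1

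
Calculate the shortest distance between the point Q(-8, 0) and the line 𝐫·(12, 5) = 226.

The normal to the line is n = (12, 5) with |n| = 13.
|n·Q − 226| = |-96 − 226| = 322, so the distance is 322/13.

322/13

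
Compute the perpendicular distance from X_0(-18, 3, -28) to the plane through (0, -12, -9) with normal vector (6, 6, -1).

√73/73

The plane has equation n·(r − (0, -12, -9)) = 0, i.e. n·r = -63.
Then n·(-18, 3, -28) - (-63) = 1.
|n| = √(36 + 36 + 1) = √73, so the distance is |1|/√73 = 1/√73.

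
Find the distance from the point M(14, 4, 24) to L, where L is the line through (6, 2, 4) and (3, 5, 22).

3√14

A direction vector is d = (-3, 3, 18).
AP = (8, 2, 20); AP·d = 342, |AP|² = 468, |d|² = 342.
distance² = |AP|² − (AP·d)²/|d|² = 468 − 116964/342 = 126, so the distance is 3√14.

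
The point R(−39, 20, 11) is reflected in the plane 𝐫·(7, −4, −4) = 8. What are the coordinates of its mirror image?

n = (7, −4, −4), |n|² = 81, n·R − 8 = -405, so t = -405/81 = -5.
Foot F = R − (-5)·n = (−4, 0, −9); the reflection is 2F − R = (31, −20, −29).

(31, -20, -29)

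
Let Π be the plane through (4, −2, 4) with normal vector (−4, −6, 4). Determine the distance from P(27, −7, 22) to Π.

5/√17

The plane has equation n·(r − (4, −2, 4)) = 0, i.e. n·r = 12.
Then n·(27, −7, 22) − 12 = 10.
|n| = √(16 + 36 + 16) = 2√17, so the distance is |10|/(2√17) = 5/√17.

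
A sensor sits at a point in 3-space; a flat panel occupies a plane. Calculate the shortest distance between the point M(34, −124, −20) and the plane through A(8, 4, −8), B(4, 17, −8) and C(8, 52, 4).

6/7

AB = (−4, 13, 0) and AC = (0, 48, 12), so a normal is n = AB × AC = (156, 48, −192).
Then n·(34, −124, −20) − 2976 = 216.
|n| = √(24336 + 2304 + 36864) = 252, so the distance is |216|/252 = 6/7.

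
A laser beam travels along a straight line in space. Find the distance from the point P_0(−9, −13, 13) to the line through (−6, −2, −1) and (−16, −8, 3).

A direction vector is d = (−10, −6, 4).
AP = (−3, −11, 14), and AP × d = (40, −128, −92).
|AP × d|² = 26448 and |d|² = 152, so the distance is √(26448/152) = √174.

√174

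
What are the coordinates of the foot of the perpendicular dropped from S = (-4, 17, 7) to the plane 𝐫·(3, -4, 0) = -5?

(5, 5, 7)

n = (3, -4, 0), |n|² = 25, and n·S − (-5) = -75.
t = -75/25 = -3, so the foot is S − t·n = (-4, 17, 7) − (-3)·(3, -4, 0) = (5, 5, 7).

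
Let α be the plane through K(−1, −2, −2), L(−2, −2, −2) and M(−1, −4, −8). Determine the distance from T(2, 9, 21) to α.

KL = (−1, 0, 0) and KM = (0, −2, −6), so a normal is n = KL × KM = (0, −6, 2).
Then n·(2, 9, 21) − 8 = −20.
|n| = √(0 + 36 + 4) = 2√10, so the distance is |-20|/(2√10) = √10.

√10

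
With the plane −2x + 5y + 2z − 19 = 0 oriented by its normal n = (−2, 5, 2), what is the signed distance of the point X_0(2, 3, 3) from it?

n·X_0 − 19 = -2.
|n| = √33, so the signed distance is -2/√33.

-2/√33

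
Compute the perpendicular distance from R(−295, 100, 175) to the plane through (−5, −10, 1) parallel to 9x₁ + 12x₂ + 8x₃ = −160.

6

Parallel planes share the normal n = (9, 12, 8); since (−5, −10, 1) lies on the plane, its equation is 9x₁ + 12x₂ + 8x₃ = -157.
d = |9·(-295) + 12·100 + 8·175 − (-157)| / √(81 + 144 + 64) = |102| / 17 = 6.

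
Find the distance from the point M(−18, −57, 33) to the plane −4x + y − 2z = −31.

d = |(-4)·(-18) + 1·(-57) + (-2)·33 − (-31)| / √(16 + 1 + 4) = |-20| / √21 = 20√21/21.

20/√21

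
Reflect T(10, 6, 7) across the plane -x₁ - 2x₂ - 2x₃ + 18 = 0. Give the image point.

n = (-1, -2, -2), |n|² = 9, n·T − (-18) = -18, so t = -18/9 = -2.
Foot F = T − (-2)·n = (8, 2, 3); the reflection is 2F − T = (6, -2, -1).

(6, -2, -1)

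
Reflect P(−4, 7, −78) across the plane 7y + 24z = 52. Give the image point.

(-4, 49, 66)

n = (0, 7, 24), |n|² = 625, n·P − 52 = -1875, so t = -1875/625 = -3.
Foot F = P − (-3)·n = (−4, 28, −6); the reflection is 2F − P = (−4, 49, 66).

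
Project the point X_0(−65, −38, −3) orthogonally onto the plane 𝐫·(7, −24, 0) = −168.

n = (7, −24, 0), |n|² = 625, and n·X_0 − (-168) = 625.
t = 625/625 = 1, so the foot is X_0 − t·n = (−65, −38, −3) − 1·(7, −24, 0) = (−72, −14, −3).

(-72, -14, -3)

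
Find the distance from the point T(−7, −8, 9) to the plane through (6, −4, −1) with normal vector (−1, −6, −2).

17/√41

The plane has equation n·(r − (6, −4, −1)) = 0, i.e. n·r = 20.
Then n·(−7, −8, 9) − 20 = 17.
|n| = √(1 + 36 + 4) = √41, so the distance is |17|/√41 = 17/√41.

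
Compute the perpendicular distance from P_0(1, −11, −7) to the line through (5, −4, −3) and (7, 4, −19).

9

A direction vector is d = (2, 8, −16).
AP = (−4, −7, −4), and AP × d = (144, −72, −18).
|AP × d|² = 26244 and |d|² = 324, so the distance is √(26244/324) = √81 = 9.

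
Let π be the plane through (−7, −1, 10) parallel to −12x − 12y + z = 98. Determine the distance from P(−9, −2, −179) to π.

9

Parallel planes share the normal n = (−12, −12, 1); since (−7, −1, 10) lies on the plane, its equation is −12x − 12y + z = 106.
Then n·(−9, −2, −179) − 106 = −153.
|n| = √(144 + 144 + 1) = 17, so the distance is |-153|/17 = 9.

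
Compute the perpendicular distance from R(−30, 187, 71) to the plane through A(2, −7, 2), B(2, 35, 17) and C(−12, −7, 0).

AB = (0, 42, 15) and AC = (−14, 0, −2), so a normal is n = AB × AC = (−84, −210, 588).
d = |(-84)·(-30) + (-210)·187 + 588·71 − 2478| / √(7056 + 44100 + 345744) = |2520| / 630 = 4.

4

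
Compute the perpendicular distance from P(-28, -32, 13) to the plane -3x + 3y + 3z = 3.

8/√3

d = |(-3)·(-28) + 3·(-32) + 3·13 − 3| / √(9 + 9 + 9) = |24| / (3√3) = 8/√3.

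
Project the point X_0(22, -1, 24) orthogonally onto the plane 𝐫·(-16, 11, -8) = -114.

(6, 10, 16)

n = (-16, 11, -8), |n|² = 441, and n·X_0 − (-114) = -441.
t = -441/441 = -1, so the foot is X_0 − t·n = (22, -1, 24) − (-1)·(-16, 11, -8) = (6, 10, 16).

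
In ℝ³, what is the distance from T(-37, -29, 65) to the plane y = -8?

d = |1·(-29) − (-8)| / √(0 + 1 + 0) = |-21| / 1 = 21.

21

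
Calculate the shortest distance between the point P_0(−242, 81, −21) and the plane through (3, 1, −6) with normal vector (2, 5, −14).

The plane has equation n·(r − (3, 1, −6)) = 0, i.e. n·r = 95.
n = (2, 5, −14); n·P − 95 = 120; |n| = 15; distance = 120/15 = 8.

8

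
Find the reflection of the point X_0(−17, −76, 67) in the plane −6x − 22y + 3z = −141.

With n = (−6, −22, 3), the signed offset is (n·X_0 − (-141))/|n|² = 2116/529 = 4.
X_0' = X_0 − 2t·n = (−17, −76, 67) − 8·(−6, −22, 3) = (31, 100, 43).

(31, 100, 43)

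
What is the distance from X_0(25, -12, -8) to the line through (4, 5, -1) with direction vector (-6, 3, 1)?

√43

Direction vector d = (-6, 3, 1).
AP = (21, -17, -7); AP·d = -184, |AP|² = 779, |d|² = 46.
distance² = |AP|² − (AP·d)²/|d|² = 779 − 33856/46 = 43, so the distance is √43.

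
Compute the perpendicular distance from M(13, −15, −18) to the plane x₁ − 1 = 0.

d = |1·13 − 1| / √(1 + 0 + 0) = |12| / 1 = 12.

12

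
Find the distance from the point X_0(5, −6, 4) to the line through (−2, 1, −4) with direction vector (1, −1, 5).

Direction vector d = (1, −1, 5).
AP = (7, −7, 8); AP·d = 54, |AP|² = 162, |d|² = 27.
distance² = |AP|² − (AP·d)²/|d|² = 162 − 2916/27 = 54, so the distance is 3√6.

3√6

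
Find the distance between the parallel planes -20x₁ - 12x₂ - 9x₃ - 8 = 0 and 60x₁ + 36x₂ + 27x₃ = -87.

21/25

Divide the second equation by -3 to match normals: -20x₁ - 12x₂ - 9x₃ = 29.
With common normal n = (-20, -12, -9) (|n| = 25), the distance is |8 − 29|/|n| = 21/25.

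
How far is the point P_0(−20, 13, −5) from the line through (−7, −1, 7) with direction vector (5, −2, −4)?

4√29

Direction vector d = (5, −2, −4).
AP = (−13, 14, −12), and AP × d = (−80, −112, −44).
|AP × d|² = 20880 and |d|² = 45, so the distance is √(20880/45) = √464 = 4√29.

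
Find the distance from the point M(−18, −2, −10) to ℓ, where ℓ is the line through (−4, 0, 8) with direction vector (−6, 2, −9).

2√10

Direction vector d = (−6, 2, −9).
AP = (−14, −2, −18), and AP × d = (54, −18, −40).
|AP × d|² = 4840 and |d|² = 121, so the distance is √(4840/121) = √40 = 2√10.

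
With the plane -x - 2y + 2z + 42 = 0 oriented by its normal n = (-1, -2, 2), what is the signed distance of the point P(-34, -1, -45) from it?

-4

n·P − (-42) = -12.
|n| = 3, so the signed distance is -12/3 = -4.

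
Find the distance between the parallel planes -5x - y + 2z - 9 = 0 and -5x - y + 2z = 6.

Both planes have normal n = (-5, -1, 2), |n| = √30. Any point on the first plane is at distance |6 − 9|/|n| = 3/√30 = √30/10 from the second.

√30/10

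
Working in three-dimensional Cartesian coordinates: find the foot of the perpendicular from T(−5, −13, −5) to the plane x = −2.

n = (1, 0, 0), |n|² = 1, and n·T − (-2) = -3.
t = -3/1 = -3, so the foot is T − t·n = (−5, −13, −5) − (-3)·(1, 0, 0) = (−2, −13, −5).

(-2, -13, -5)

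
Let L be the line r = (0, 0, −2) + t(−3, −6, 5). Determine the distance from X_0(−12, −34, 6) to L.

2√61

Direction vector d = (−3, −6, 5).
AP = (−12, −34, 8); AP·d = 280, |AP|² = 1364, |d|² = 70.
distance² = |AP|² − (AP·d)²/|d|² = 1364 − 78400/70 = 244, so the distance is 2√61.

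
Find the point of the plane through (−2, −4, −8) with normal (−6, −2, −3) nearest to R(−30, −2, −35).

The perpendicular from R has direction n = (−6, −2, −3): r = (−30, −2, −35) + t(−6, −2, −3).
Substitute into the plane: n·(R + tn) = 44 gives 289 + 49t = 44, so t = -5.
Foot = (−30, −2, −35) + (-5)·(−6, −2, −3) = (0, 8, −20).

(0, 8, -20)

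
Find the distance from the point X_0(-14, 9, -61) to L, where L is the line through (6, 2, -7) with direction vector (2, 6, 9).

√1429

Direction vector d = (2, 6, 9).
AP = (-20, 7, -54); AP·d = -484, |AP|² = 3365, |d|² = 121.
distance² = |AP|² − (AP·d)²/|d|² = 3365 − 234256/121 = 1429, so the distance is √1429.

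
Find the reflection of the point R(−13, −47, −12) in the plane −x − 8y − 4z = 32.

(-3, 33, 28)

With n = (−1, −8, −4), the signed offset is (n·R − 32)/|n|² = 405/81 = 5.
R' = R − 2t·n = (−13, −47, −12) − 10·(−1, −8, −4) = (−3, 33, 28).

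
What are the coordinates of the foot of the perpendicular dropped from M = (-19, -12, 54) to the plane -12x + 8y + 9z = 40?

n = (-12, 8, 9), |n|² = 289, and n·M − 40 = 578.
t = 578/289 = 2, so the foot is M − t·n = (-19, -12, 54) − 2·(-12, 8, 9) = (5, -28, 36).

(5, -28, 36)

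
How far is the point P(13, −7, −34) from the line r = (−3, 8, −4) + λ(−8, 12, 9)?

Direction vector d = (−8, 12, 9).
AP = (16, −15, −30), and AP × d = (225, 96, 72).
|AP × d|² = 65025 and |d|² = 289, so the distance is √(65025/289) = √225 = 15.

15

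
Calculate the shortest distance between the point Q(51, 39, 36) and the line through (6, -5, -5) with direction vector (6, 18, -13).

Direction vector d = (6, 18, -13).
AP = (45, 44, 41); AP·d = 529, |AP|² = 5642, |d|² = 529.
distance² = |AP|² − (AP·d)²/|d|² = 5642 − 279841/529 = 5113, so the distance is √5113.

√5113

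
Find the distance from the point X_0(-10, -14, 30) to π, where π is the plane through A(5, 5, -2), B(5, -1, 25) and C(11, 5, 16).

17/11

AB = (0, -6, 27) and AC = (6, 0, 18), so a normal is n = AB × AC = (-108, 162, 36).
n = (-108, 162, 36); n·P − 198 = -306; |n| = 198; distance = 306/198 = 17/11.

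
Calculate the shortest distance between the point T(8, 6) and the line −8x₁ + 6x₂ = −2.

13/5

The normal to the line is n = (−8, 6) with |n| = 10.
|n·T − (-2)| = |-28 − (-2)| = 26, so the distance is 26/10 = 13/5.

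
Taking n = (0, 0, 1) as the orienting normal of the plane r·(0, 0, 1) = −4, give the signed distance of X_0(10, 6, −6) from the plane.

-2

n·X_0 − (-4) = -2.
|n| = 1, so the signed distance is -2/1 = -2.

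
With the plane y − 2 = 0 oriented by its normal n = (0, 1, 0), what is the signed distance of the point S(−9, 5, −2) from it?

n·S − 2 = 3.
|n| = 1, so the signed distance is 3/1 = 3.

3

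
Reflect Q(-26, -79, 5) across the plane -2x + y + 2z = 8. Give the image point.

With n = (-2, 1, 2), the signed offset is (n·Q − 8)/|n|² = -25/9.
Q' = Q − 2t·n = (-26, -79, 5) − (-50/9)·(-2, 1, 2) = (-334/9, -661/9, 145/9).

(-334/9, -661/9, 145/9)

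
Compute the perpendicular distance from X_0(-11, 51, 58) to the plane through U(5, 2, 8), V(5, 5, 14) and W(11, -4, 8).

16/3

UV = (0, 3, 6) and UW = (6, -6, 0), so a normal is n = UV × UW = (36, 36, -18).
Then n·(-11, 51, 58) - 108 = 288.
|n| = √(1296 + 1296 + 324) = 54, so the distance is |288|/54 = 16/3.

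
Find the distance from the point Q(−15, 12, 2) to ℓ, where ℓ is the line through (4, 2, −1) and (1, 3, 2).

√166

A direction vector is d = (−3, 1, 3).
AP = (−19, 10, 3); AP·d = 76, |AP|² = 470, |d|² = 19.
distance² = |AP|² − (AP·d)²/|d|² = 470 − 5776/19 = 166, so the distance is √166.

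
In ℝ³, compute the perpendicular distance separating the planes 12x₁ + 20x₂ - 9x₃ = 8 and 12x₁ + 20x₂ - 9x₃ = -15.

With common normal n = (12, 20, -9) (|n| = 25), the distance is |8 − (-15)|/|n| = 23/25.

23/25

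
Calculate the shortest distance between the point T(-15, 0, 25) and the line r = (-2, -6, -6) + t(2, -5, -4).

√446

Direction vector d = (2, -5, -4).
AP = (-13, 6, 31); AP·d = -180, |AP|² = 1166, |d|² = 45.
distance² = |AP|² − (AP·d)²/|d|² = 1166 − 32400/45 = 446, so the distance is √446.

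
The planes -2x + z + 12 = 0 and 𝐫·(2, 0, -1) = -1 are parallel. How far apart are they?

13√5/5

Divide the second equation by -1 to match normals: -2x + z = 1.
Both planes have normal n = (-2, 0, 1), |n| = √5. Any point on the first plane is at distance |1 − (-12)|/|n| = 13/√5 from the second.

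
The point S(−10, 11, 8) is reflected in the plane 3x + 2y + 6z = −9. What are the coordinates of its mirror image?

With n = (3, 2, 6), the signed offset is (n·S − (-9))/|n|² = 49/49 = 1.
S' = S − 2t·n = (−10, 11, 8) − 2·(3, 2, 6) = (−16, 7, −4).

(-16, 7, -4)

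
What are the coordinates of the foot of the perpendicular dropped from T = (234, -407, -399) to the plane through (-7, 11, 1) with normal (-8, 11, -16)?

The perpendicular from T has direction n = (-8, 11, -16): r = (234, -407, -399) + μ(-8, 11, -16).
Substitute into the plane: n·(T + μn) = 161 gives 35 + 441μ = 161, so μ = 2/7.
Foot = (234, -407, -399) + (2/7)·(-8, 11, -16) = (1622/7, -2827/7, -2825/7).

(1622/7, -2827/7, -2825/7)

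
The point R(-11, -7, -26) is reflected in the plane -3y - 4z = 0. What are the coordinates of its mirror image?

(-11, 23, 14)

With n = (0, -3, -4), the signed offset is (n·R − 0)/|n|² = 125/25 = 5.
R' = R − 2t·n = (-11, -7, -26) − 10·(0, -3, -4) = (-11, 23, 14).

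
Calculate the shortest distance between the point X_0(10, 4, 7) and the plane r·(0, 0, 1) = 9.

2

Normal vector n = (0, 0, 1), and n·(10, 4, 7) − 9 = −2.
|n| = √(0 + 0 + 1) = 1, so the distance is |-2|/1 = 2.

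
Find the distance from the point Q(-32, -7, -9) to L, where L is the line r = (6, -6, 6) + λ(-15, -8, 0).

√514

Direction vector d = (-15, -8, 0).
AP = (-38, -1, -15); AP·d = 578, |AP|² = 1670, |d|² = 289.
distance² = |AP|² − (AP·d)²/|d|² = 1670 − 334084/289 = 514, so the distance is √514.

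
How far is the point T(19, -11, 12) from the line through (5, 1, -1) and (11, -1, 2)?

A direction vector is d = (6, -2, 3).
AP = (14, -12, 13), and AP × d = (-10, 36, 44).
|AP × d|² = 3332 and |d|² = 49, so the distance is √(3332/49) = √68 = 2√17.

2√17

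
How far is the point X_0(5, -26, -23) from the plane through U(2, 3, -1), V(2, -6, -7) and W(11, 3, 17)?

UV = (0, -9, -6) and UW = (9, 0, 18), so a normal is n = UV × UW = (-162, -54, 81).
Then n·(5, -26, -23) - (-567) = -702.
|n| = √(26244 + 2916 + 6561) = 189, so the distance is |-702|/189 = 26/7.

26/7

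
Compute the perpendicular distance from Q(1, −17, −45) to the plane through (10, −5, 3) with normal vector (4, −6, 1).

12/√53

The plane has equation n·(r − (10, −5, 3)) = 0, i.e. n·r = 73.
n = (4, −6, 1); n·P − 73 = -12; |n| = √53; distance = 12/√53.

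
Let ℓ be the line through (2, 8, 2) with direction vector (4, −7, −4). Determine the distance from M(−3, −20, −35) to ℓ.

Direction vector d = (4, −7, −4).
AP = (−5, −28, −37), and AP × d = (−147, −168, 147).
|AP × d|² = 71442 and |d|² = 81, so the distance is √(71442/81) = √882 = 21√2.

21√2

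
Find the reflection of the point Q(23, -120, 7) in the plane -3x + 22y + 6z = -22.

With n = (-3, 22, 6), the signed offset is (n·Q − (-22))/|n|² = -2645/529 = -5.
Q' = Q − 2t·n = (23, -120, 7) − (-10)·(-3, 22, 6) = (-7, 100, 67).

(-7, 100, 67)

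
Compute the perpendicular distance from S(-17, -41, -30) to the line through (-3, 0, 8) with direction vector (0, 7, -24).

2√674

Direction vector d = (0, 7, -24).
AP = (-14, -41, -38); AP·d = 625, |AP|² = 3321, |d|² = 625.
distance² = |AP|² − (AP·d)²/|d|² = 3321 − 390625/625 = 2696, so the distance is 2√674.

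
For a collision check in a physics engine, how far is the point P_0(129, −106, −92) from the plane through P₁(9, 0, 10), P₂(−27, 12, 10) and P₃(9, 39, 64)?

P₁P₂ = (−36, 12, 0) and P₁P₃ = (0, 39, 54), so a normal is n = P₁P₂ × P₁P₃ = (648, 1944, −1404).
n = (648, 1944, −1404); n·P − (-8208) = 14904; |n| = 2484; distance = 14904/2484 = 6.

6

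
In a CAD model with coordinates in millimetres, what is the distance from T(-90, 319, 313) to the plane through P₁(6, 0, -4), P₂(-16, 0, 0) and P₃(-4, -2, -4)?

P₁P₂ = (-22, 0, 4) and P₁P₃ = (-10, -2, 0), so a normal is n = P₁P₂ × P₁P₃ = (8, -40, 44).
Then n·(-90, 319, 313) - (-128) = 420.
|n| = √(64 + 1600 + 1936) = 60, so the distance is |420|/60 = 7.

7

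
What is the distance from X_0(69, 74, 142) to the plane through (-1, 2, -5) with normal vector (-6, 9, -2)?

6

The plane has equation n·(r − (-1, 2, -5)) = 0, i.e. n·r = 34.
Then n·(69, 74, 142) - 34 = -66.
|n| = √(36 + 81 + 4) = 11, so the distance is |-66|/11 = 6.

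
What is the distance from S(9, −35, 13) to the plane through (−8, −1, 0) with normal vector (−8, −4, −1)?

13/9

The plane has equation n·(r − (−8, −1, 0)) = 0, i.e. n·r = 68.
d = |(-8)·9 + (-4)·(-35) + (-1)·13 − 68| / √(64 + 16 + 1) = |-13| / 9 = 13/9.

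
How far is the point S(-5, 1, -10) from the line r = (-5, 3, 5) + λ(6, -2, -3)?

6√5

Direction vector d = (6, -2, -3).
AP = (0, -2, -15), and AP × d = (-24, -90, 12).
|AP × d|² = 8820 and |d|² = 49, so the distance is √(8820/49) = √180 = 6√5.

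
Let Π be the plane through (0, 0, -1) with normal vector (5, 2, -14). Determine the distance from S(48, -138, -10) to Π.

The plane has equation n·(r − (0, 0, -1)) = 0, i.e. n·r = 14.
Then n·(48, -138, -10) - 14 = 90.
|n| = √(25 + 4 + 196) = 15, so the distance is |90|/15 = 6.

6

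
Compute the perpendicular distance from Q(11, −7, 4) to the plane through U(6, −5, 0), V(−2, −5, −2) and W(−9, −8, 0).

1/√42

UV = (−8, 0, −2) and UW = (−15, −3, 0), so a normal is n = UV × UW = (−6, 30, 24).
n = (−6, 30, 24); n·P − (-186) = 6; |n| = 6√42; distance = 6/(6√42) = 1/√42.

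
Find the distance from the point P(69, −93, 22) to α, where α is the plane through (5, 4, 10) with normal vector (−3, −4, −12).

The plane has equation n·(r − (5, 4, 10)) = 0, i.e. n·r = -151.
n = (−3, −4, −12); n·P − (-151) = 52; |n| = 13; distance = 52/13 = 4.

4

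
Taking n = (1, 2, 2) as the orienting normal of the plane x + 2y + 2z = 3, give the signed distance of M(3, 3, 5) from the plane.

n·M − 3 = 16.
|n| = 3, so the signed distance is 16/3.

16/3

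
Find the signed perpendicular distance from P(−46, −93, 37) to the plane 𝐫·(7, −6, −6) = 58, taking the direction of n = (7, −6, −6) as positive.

-4

n·P − 58 = -44.
|n| = 11, so the signed distance is -44/11 = -4.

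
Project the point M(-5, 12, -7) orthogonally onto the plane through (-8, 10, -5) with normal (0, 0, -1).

n = (0, 0, -1), |n|² = 1, and n·M − 5 = 2.
t = 2/1 = 2, so the foot is M − t·n = (-5, 12, -7) − 2·(0, 0, -1) = (-5, 12, -5).

(-5, 12, -5)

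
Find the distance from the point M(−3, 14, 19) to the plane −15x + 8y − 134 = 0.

23/17

n = (−15, 8, 0); n·P − 134 = 23; |n| = 17; distance = 23/17.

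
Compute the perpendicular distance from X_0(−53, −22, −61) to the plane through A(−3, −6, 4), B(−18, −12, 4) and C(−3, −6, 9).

20/√29

AB = (−15, −6, 0) and AC = (0, 0, 5), so a normal is n = AB × AC = (−30, 75, 0).
Then n·(−53, −22, −61) − (−360) = 300.
|n| = √(900 + 5625 + 0) = 15√29, so the distance is |300|/(15√29) = 20/√29.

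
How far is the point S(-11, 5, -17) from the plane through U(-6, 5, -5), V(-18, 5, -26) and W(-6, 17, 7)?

13/9

UV = (-12, 0, -21) and UW = (0, 12, 12), so a normal is n = UV × UW = (252, 144, -144).
Then n·(-11, 5, -17) - (-72) = 468.
|n| = √(63504 + 20736 + 20736) = 324, so the distance is |468|/324 = 13/9.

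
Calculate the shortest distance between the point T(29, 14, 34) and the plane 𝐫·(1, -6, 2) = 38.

25/√41

Normal vector n = (1, -6, 2), and n·(29, 14, 34) - 38 = -25.
|n| = √(1 + 36 + 4) = √41, so the distance is |-25|/√41 = 25√41/41.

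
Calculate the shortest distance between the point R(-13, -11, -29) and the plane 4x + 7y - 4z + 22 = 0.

1

n = (4, 7, -4); n·P − (-22) = 9; |n| = 9; distance = 9/9 = 1.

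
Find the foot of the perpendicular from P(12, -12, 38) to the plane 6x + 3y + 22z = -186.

(0, -18, -6)

The perpendicular from P has direction n = (6, 3, 22): r = (12, -12, 38) + μ(6, 3, 22).
Substitute into the plane: n·(P + μn) = -186 gives 872 + 529μ = -186, so μ = -2.
Foot = (12, -12, 38) + (-2)·(6, 3, 22) = (0, -18, -6).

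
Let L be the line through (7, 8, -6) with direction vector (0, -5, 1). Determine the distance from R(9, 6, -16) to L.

6√3

Direction vector d = (0, -5, 1).
AP = (2, -2, -10); AP·d = 0, |AP|² = 108, |d|² = 26.
distance² = |AP|² − (AP·d)²/|d|² = 108 − 0/26 = 108, so the distance is 6√3.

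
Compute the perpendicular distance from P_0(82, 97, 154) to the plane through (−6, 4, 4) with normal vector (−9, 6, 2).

The plane has equation n·(r − (−6, 4, 4)) = 0, i.e. n·r = 86.
n = (−9, 6, 2); n·P − 86 = 66; |n| = 11; distance = 66/11 = 6.

6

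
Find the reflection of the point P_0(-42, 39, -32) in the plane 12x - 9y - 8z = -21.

With n = (12, -9, -8), the signed offset is (n·P_0 − (-21))/|n|² = -578/289 = -2.
P_0' = P_0 − 2t·n = (-42, 39, -32) − (-4)·(12, -9, -8) = (6, 3, -64).

(6, 3, -64)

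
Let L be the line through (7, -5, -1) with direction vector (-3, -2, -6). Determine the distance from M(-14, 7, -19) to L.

6√13

Direction vector d = (-3, -2, -6).
AP = (-21, 12, -18), and AP × d = (-108, -72, 78).
|AP × d|² = 22932 and |d|² = 49, so the distance is √(22932/49) = √468 = 6√13.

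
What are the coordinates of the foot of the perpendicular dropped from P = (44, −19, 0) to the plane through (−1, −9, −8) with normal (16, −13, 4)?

(12, 7, -8)

n = (16, −13, 4), |n|² = 441, and n·P − 69 = 882.
t = 882/441 = 2, so the foot is P − t·n = (44, −19, 0) − 2·(16, −13, 4) = (12, 7, −8).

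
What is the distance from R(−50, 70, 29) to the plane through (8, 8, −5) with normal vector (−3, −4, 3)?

The plane has equation n·(r − (8, 8, −5)) = 0, i.e. n·r = -71.
d = |(-3)·(-50) + (-4)·70 + 3·29 − (-71)| / √(9 + 16 + 9) = |28| / √34 = 28/√34.

28/√34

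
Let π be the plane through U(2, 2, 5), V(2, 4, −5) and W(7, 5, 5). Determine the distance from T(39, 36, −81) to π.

27√35/35

UV = (0, 2, −10) and UW = (5, 3, 0), so a normal is n = UV × UW = (30, −50, −10).
Then n·(39, 36, −81) − (−90) = 270.
|n| = √(900 + 2500 + 100) = 10√35, so the distance is |270|/(10√35) = 27/√35.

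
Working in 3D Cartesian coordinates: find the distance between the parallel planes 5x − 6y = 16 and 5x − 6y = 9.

7√61/61

With common normal n = (5, −6, 0) (|n| = √61), the distance is |16 − 9|/|n| = 7/√61.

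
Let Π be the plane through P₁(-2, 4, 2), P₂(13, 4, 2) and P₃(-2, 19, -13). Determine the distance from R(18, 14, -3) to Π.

5/√2

P₁P₂ = (15, 0, 0) and P₁P₃ = (0, 15, -15), so a normal is n = P₁P₂ × P₁P₃ = (0, 225, 225).
Then n·(18, 14, -3) - 1350 = 1125.
|n| = √(0 + 50625 + 50625) = 225√2, so the distance is |1125|/(225√2) = 5/√2.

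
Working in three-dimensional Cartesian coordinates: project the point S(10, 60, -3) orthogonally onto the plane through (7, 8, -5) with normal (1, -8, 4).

The perpendicular from S has direction n = (1, -8, 4): r = (10, 60, -3) + μ(1, -8, 4).
Substitute into the plane: n·(S + μn) = -77 gives -482 + 81μ = -77, so μ = 5.
Foot = (10, 60, -3) + 5·(1, -8, 4) = (15, 20, 17).

(15, 20, 17)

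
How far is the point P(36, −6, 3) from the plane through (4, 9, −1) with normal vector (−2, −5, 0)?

11/√29

The plane has equation n·(r − (4, 9, −1)) = 0, i.e. n·r = -53.
Then n·(36, −6, 3) − (−53) = 11.
|n| = √(4 + 25 + 0) = √29, so the distance is |11|/√29 = 11√29/29.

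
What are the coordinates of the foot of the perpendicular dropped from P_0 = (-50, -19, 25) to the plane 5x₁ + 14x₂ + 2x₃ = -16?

(-40, 9, 29)

n = (5, 14, 2), |n|² = 225, and n·P_0 − (-16) = -450.
t = -450/225 = -2, so the foot is P_0 − t·n = (-50, -19, 25) − (-2)·(5, 14, 2) = (-40, 9, 29).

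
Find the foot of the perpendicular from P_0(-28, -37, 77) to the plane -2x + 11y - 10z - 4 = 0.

(-38, 18, 27)

The perpendicular from P_0 has direction n = (-2, 11, -10): r = (-28, -37, 77) + λ(-2, 11, -10).
Substitute into the plane: n·(P_0 + λn) = 4 gives -1121 + 225λ = 4, so λ = 5.
Foot = (-28, -37, 77) + 5·(-2, 11, -10) = (-38, 18, 27).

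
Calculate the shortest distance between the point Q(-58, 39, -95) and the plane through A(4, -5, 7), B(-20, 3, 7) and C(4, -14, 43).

AB = (-24, 8, 0) and AC = (0, -9, 36), so a normal is n = AB × AC = (288, 864, 216).
n = (288, 864, 216); n·P − (-1656) = -1872; |n| = 936; distance = 1872/936 = 2.

2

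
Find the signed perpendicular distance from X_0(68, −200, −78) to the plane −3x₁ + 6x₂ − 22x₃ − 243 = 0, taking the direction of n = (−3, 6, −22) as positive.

n·X_0 − 243 = 69.
|n| = 23, so the signed distance is 69/23 = 3.

3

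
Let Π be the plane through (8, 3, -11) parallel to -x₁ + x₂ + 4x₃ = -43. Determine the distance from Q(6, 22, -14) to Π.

3√2/2

Parallel planes share the normal n = (-1, 1, 4); since (8, 3, -11) lies on the plane, its equation is -x₁ + x₂ + 4x₃ = -49.
d = |(-1)·6 + 1·22 + 4·(-14) − (-49)| / √(1 + 1 + 16) = |9| / (3√2) = 3√2/2.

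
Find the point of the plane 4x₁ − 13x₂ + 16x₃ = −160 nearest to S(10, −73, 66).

(-10, -8, -14)

The perpendicular from S has direction n = (4, −13, 16): r = (10, −73, 66) + μ(4, −13, 16).
Substitute into the plane: n·(S + μn) = -160 gives 2045 + 441μ = -160, so μ = -5.
Foot = (10, −73, 66) + (-5)·(4, −13, 16) = (−10, −8, −14).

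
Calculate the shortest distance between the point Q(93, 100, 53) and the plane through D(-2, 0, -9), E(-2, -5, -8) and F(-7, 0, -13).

DE = (0, -5, 1) and DF = (-5, 0, -4), so a normal is n = DE × DF = (20, -5, -25).
d = |20·93 + (-5)·100 + (-25)·53 − 185| / √(400 + 25 + 625) = |-150| / (5√42) = 5√42/7.

5√42/7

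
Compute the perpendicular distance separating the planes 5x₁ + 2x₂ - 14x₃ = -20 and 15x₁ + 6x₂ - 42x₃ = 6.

Divide the second equation by 3 to match normals: 5x₁ + 2x₂ - 14x₃ = 2.
Both planes have normal n = (5, 2, -14), |n| = 15. Any point on the first plane is at distance |2 − (-20)|/|n| = 22/15 from the second.

22/15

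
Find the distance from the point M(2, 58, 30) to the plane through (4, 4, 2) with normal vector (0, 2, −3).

The plane has equation n·(r − (4, 4, 2)) = 0, i.e. n·r = 2.
Then n·(2, 58, 30) − 2 = 24.
|n| = √(0 + 4 + 9) = √13, so the distance is |24|/√13 = 24√13/13.

24√13/13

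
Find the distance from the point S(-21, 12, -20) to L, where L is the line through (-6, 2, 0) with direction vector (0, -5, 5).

Direction vector d = (0, -5, 5).
AP = (-15, 10, -20); AP·d = -150, |AP|² = 725, |d|² = 50.
distance² = |AP|² − (AP·d)²/|d|² = 725 − 22500/50 = 275, so the distance is 5√11.

5√11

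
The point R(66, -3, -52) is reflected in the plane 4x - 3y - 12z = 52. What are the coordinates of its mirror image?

n = (4, -3, -12), |n|² = 169, n·R − 52 = 845, so t = 845/169 = 5.
Foot F = R − 5·n = (46, 12, 8); the reflection is 2F − R = (26, 27, 68).

(26, 27, 68)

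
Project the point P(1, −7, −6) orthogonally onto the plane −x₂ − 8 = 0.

The perpendicular from P has direction n = (0, −1, 0): r = (1, −7, −6) + λ(0, −1, 0).
Substitute into the plane: n·(P + λn) = 8 gives 7 + 1λ = 8, so λ = 1.
Foot = (1, −7, −6) + 1·(0, −1, 0) = (1, −8, −6).

(1, -8, -6)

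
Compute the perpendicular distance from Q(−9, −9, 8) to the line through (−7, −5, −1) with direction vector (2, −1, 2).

Direction vector d = (2, −1, 2).
AP = (−2, −4, 9), and AP × d = (1, 22, 10).
|AP × d|² = 585 and |d|² = 9, so the distance is √(585/9) = √65.

√65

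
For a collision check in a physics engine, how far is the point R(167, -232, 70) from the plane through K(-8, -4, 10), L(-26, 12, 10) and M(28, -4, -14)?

KL = (-18, 16, 0) and KM = (36, 0, -24), so a normal is n = KL × KM = (-384, -432, -576).
Then n·(167, -232, 70) - (-960) = -3264.
|n| = √(147456 + 186624 + 331776) = 816, so the distance is |-3264|/816 = 4.

4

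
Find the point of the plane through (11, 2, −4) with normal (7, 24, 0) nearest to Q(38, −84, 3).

The perpendicular from Q has direction n = (7, 24, 0): r = (38, −84, 3) + t(7, 24, 0).
Substitute into the plane: n·(Q + tn) = 125 gives -1750 + 625t = 125, so t = 3.
Foot = (38, −84, 3) + 3·(7, 24, 0) = (59, −12, 3).

(59, -12, 3)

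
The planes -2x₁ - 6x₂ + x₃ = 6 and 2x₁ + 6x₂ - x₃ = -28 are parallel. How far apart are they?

22√41/41

Divide the second equation by -1 to match normals: -2x₁ - 6x₂ + x₃ = 28.
With common normal n = (-2, -6, 1) (|n| = √41), the distance is |6 − 28|/|n| = 22/√41 = 22√41/41.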